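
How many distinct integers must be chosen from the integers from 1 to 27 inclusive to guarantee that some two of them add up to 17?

A set avoiding the sum 17 can contain at most one of each pair {x, 17−x}, plus the 11 elements whose complement lies outside the range.
The integers 9, …, 27 (19 of them) are such a set: any two sum to at least 9+10 = 19 > 17.
Any 20th integer completes one of the 8 pairs, so 20 choices force a sum of 17.

20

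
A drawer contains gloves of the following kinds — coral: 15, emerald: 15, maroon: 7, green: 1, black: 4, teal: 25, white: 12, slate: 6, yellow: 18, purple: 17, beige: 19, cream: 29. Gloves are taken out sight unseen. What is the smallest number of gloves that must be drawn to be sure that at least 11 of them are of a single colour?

By pigeonhole, the 12 colours are the holes; the gloves drawn are the pigeons.
To avoid 11 of any one colour, the worst case takes at most 10 of each colour, or every glove of a colour that has fewer than 10.
That gives 10 + 10 + 7 + 1 + 4 + 10 + 10 + 6 + 10 + 10 + 10 + 10 = 98 gloves with no colour reaching 11.
The next glove forces some colour to 11, so 98 + 1 = 99.

99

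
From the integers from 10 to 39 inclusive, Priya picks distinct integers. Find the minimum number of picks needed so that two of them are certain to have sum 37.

Group the elements by complementary pair {x, 37−x}: {10,27}, {11,26}, {12,25}, …, giving 9 two-element pairs and 12 integers whose partner 37−x falls outside [10,39].
Treating each of those 21 groups as a pigeonhole, one can pick one integer per group — 21 integers — with no two summing to 37.
The 22nd integer lands in an occupied pair, forcing a sum of 37.

22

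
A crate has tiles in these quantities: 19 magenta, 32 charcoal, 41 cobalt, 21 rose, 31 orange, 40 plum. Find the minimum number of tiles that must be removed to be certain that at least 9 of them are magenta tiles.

174

In the worst case for collecting magenta tiles, every non-magenta tile comes out first.
There are 32 + 41 + 21 + 31 + 40 = 165 non-magenta tiles altogether.
After those, each further tile must be magenta, so 165 + 9 = 174 draws guarantee 9 magenta tiles.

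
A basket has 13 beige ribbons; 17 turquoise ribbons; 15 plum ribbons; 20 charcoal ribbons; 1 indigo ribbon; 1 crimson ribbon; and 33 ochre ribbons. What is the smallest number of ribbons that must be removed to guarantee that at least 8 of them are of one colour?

38

The 7 colours are the holes; the ribbons drawn are the pigeons.
To avoid 8 of any one colour, the worst case takes at most 7 of each colour, or every ribbon of a colour that has fewer than 7.
That gives 7 + 7 + 7 + 7 + 1 + 1 + 7 = 37 ribbons with no colour reaching 8.
The next ribbon forces some colour to 8, so 37 + 1 = 38.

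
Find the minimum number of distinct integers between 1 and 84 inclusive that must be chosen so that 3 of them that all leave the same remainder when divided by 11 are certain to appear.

By pigeonhole, the 11 residue classes mod 11 are the pigeonholes.
With 22 integers one could put 2 in each residue class and have no class reach 3.
The 23rd integer pushes some class to 3, so 11·2 + 1 = 23.

23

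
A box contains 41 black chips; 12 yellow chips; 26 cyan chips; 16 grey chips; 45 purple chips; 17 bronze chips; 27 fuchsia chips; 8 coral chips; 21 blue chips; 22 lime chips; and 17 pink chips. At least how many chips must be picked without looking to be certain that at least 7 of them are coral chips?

251

In the worst case for collecting coral chips, every non-coral chip comes out first.
There are 41 + 12 + 26 + 16 + 45 + 17 + 27 + 21 + 22 + 17 = 244 non-coral chips altogether.
After those, each further chip must be coral, so 244 + 7 = 251 draws guarantee 7 coral chips.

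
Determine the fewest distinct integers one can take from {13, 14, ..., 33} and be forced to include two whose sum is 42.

14

Two chosen integers sum to 42 exactly when both halves of some pair {x, 42−x} with 13 ≤ x ≤ 42−x ≤ 29 are chosen — 8 such pairs.
The remaining 5 elements (those with no distinct partner in range) can never complete a 42-sum, so the worst case takes all of them and one from each pair: 5 + 8 = 13.
Pigeonhole: the 14th integer has to be the second member of some pair, so 13 + 1 = 14.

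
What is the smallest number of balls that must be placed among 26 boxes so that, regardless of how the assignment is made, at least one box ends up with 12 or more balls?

287

With 286 balls one could put exactly 11 in each of the 26 boxes, and no box would reach 12.
Pigeonhole: one more ball must land in a box that already has 11, giving it 12.
So 26 × 11 + 1 = 287 balls are required.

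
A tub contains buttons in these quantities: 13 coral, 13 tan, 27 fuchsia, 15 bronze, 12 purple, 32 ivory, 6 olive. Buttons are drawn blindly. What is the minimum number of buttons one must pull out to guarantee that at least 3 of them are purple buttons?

109

In the worst case for collecting purple buttons, every non-purple button comes out first.
There are 13 + 13 + 27 + 15 + 32 + 6 = 106 non-purple buttons altogether.
After those, each further button must be purple, so 106 + 3 = 109 draws guarantee 3 purple buttons.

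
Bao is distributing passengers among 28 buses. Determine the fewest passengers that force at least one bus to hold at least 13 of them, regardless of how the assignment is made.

337

With 336 passengers one could put exactly 12 in each of the 28 buses, and no bus would reach 13.
By the pigeonhole principle, one more passenger must land in a bus that already has 12, giving it 13.
So 28 × 12 + 1 = 337 passengers are required.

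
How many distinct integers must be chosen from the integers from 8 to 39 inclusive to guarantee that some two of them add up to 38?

Two chosen integers sum to 38 exactly when both halves of some pair {x, 38−x} with 8 ≤ x ≤ 38−x ≤ 30 are chosen — 11 such pairs.
The remaining 10 elements (those with no distinct partner in range) can never complete a 38-sum, so the worst case takes all of them and one from each pair: 10 + 11 = 21.
By pigeonhole, the 22nd integer has to be the second member of some pair, so 21 + 1 = 22.

22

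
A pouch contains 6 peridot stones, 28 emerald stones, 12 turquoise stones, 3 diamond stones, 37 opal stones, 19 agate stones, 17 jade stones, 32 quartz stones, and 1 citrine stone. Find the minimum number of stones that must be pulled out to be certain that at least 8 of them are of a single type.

53

By the pigeonhole principle, put each drawn stone into a box by type. The largest draw with every box below 8 takes min(count, 7) from each type; types with fewer than 7 contribute all they have.
Σ min(cᵢ, 7) = 6 + 7 + 7 + 3 + 7 + 7 + 7 + 7 + 1 = 52.
Draw number 52 + 1 = 53 must push one box to 8.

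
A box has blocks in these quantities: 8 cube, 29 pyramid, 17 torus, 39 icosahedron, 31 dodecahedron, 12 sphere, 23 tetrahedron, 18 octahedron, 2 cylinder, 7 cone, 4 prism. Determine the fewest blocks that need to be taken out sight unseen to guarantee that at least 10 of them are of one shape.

An adversary could hand out at most 9 blocks per shape (4 shapes run out sooner): 8 + 9 + 9 + 9 + 9 + 9 + 9 + 9 + 2 + 7 + 4 = 84 blocks and still no shape has 10.
By the pigeonhole principle, one more block lands in a shape already at 9, so 85 draws are enough and 84 are not.

85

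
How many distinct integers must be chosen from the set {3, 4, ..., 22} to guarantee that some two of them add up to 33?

Group the elements by complementary pair {x, 33−x}: {11,22}, {12,21}, {13,20}, …, giving 6 two-element pairs and 8 integers whose partner 33−x falls outside [3,22].
Treating each of those 14 groups as a pigeonhole, one can pick one integer per group — 14 integers — with no two summing to 33.
The 15th integer lands in an occupied pair, forcing a sum of 33.

15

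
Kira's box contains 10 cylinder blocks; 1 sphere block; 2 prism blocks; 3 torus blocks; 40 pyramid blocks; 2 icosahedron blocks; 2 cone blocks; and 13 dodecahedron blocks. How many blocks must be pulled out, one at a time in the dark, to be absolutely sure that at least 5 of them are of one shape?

By the pigeonhole principle, the 8 shapes are the holes; the blocks drawn are the pigeons.
To avoid 5 of any one shape, the worst case takes at most 4 of each shape, or every block of a shape that has fewer than 4.
That gives 4 + 1 + 2 + 3 + 4 + 2 + 2 + 4 = 22 blocks with no shape reaching 5.
The next block forces some shape to 5, so 22 + 1 = 23.

23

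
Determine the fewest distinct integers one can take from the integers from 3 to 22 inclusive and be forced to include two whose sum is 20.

14

Group the elements by complementary pair {x, 20−x}: {3,17}, {4,16}, {5,15}, …, giving 7 two-element pairs, the single value 10 (it cannot pair with itself since the integers are distinct), and 5 integers whose partner 20−x falls outside [3,22].
Treating each of those 13 groups as a pigeonhole, one can pick one integer per group — 13 integers — with no two summing to 20.
The 14th integer lands in an occupied pair, forcing a sum of 20.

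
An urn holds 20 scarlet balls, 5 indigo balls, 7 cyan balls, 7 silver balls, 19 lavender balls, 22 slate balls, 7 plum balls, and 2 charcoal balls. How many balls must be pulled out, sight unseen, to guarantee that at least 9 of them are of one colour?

53

An adversary could hand out at most 8 balls per colour (5 colours run out sooner): 8 + 5 + 7 + 7 + 8 + 8 + 7 + 2 = 52 balls and still no colour has 9.
By pigeonhole, one more ball lands in a colour already at 8, so 53 draws are enough and 52 are not.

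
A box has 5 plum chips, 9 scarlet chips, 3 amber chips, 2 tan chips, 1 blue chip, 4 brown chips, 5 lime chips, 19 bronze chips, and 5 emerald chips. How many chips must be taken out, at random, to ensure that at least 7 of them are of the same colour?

38

An adversary could hand out at most 6 chips per colour (7 colours run out sooner): 5 + 6 + 3 + 2 + 1 + 4 + 5 + 6 + 5 = 37 chips and still no colour has 7.
One more chip lands in a colour already at 6, so 38 draws are enough and 37 are not.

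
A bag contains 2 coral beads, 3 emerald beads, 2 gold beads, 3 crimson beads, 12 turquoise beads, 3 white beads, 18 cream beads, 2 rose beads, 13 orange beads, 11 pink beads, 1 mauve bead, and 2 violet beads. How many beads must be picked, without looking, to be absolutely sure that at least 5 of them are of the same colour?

35

By the pigeonhole principle, put each drawn bead into a box by colour. The largest draw with every box below 5 takes min(count, 4) from each colour; colours with fewer than 4 contribute all they have.
Σ min(cᵢ, 4) = 2 + 3 + 2 + 3 + 4 + 3 + 4 + 2 + 4 + 4 + 1 + 2 = 34.
Draw number 34 + 1 = 35 must push one box to 5.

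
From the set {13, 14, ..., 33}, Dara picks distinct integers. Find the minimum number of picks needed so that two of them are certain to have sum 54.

A set avoiding the sum 54 can contain at most one of each pair {x, 54−x}, plus the 9 elements whose complement lies outside the range or equal to its own complement.
The integers 13, …, 27 (15 of them) are such a set: any two sum to at least 13+14 = 27 and at most 26+27 = 53 < 54.
By the pigeonhole principle, any 16th integer completes one of the 6 pairs, so 16 choices force a sum of 54.

16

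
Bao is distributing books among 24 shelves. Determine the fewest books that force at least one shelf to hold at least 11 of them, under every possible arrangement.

With 240 books one could put exactly 10 in each of the 24 shelves, and no shelf would reach 11.
Pigeonhole: one more book must land in a shelf that already has 10, giving it 11.
So 24 × 10 + 1 = 241 books are required.

241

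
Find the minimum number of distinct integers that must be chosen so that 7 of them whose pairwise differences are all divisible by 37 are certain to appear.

223

Integers whose pairwise differences are multiples of 37 are exactly those sharing a remainder mod 37. The 37 residue classes mod 37 are the pigeonholes.
With 222 integers one could put 6 in each residue class and have no class reach 7.
The 223rd integer pushes some class to 7, so 37·6 + 1 = 223.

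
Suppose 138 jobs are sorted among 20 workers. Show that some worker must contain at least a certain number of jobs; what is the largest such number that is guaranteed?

The 20 workers are the holes and the 138 jobs are the pigeons.
If every worker held at most 6 jobs, the total would be at most 20 × 6 = 120, which is less than 138.
So some worker holds at least ⌈138/20⌉ = 7 jobs.

7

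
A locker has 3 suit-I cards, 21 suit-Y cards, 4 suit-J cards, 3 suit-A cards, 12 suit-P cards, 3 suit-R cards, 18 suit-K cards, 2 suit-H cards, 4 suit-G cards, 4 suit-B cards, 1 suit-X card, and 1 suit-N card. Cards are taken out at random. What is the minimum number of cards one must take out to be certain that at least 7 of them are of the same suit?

An adversary could hand out at most 6 cards per suit (9 suits run out sooner): 3 + 6 + 4 + 3 + 6 + 3 + 6 + 2 + 4 + 4 + 1 + 1 = 43 cards and still no suit has 7.
By pigeonhole, one more card lands in a suit already at 6, so 44 draws are enough and 43 are not.

44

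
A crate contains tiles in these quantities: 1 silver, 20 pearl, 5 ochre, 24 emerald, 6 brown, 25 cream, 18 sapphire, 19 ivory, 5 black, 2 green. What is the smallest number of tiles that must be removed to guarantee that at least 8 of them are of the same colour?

An adversary could hand out at most 7 tiles per colour (5 colours run out sooner): 1 + 7 + 5 + 7 + 6 + 7 + 7 + 7 + 5 + 2 = 54 tiles and still no colour has 8.
By pigeonhole, one more tile lands in a colour already at 7, so 55 draws are enough and 54 are not.

55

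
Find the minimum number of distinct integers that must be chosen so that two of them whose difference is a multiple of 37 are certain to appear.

38

Integers whose pairwise differences are multiples of 37 are exactly those sharing a remainder mod 37. By the pigeonhole principle, the 37 residue classes mod 37 are the pigeonholes.
With 37 integers one could put 1 in each residue class and have no class reach 2.
The 38th integer pushes some class to 2, so 37·1 + 1 = 38.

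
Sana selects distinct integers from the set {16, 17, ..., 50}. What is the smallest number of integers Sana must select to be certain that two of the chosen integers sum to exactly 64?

Two chosen integers sum to 64 exactly when both halves of some pair {x, 64−x} with 16 ≤ x ≤ 64−x ≤ 48 are chosen — 16 such pairs.
The remaining 3 elements (those with no distinct partner in range) can never complete a 64-sum, so the worst case takes all of them and one from each pair: 3 + 16 = 19.
The 20th integer has to be the second member of some pair, so 19 + 1 = 20.

20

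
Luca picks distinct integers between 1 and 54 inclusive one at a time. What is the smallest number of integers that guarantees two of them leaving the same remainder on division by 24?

The 24 residue classes mod 24 are the pigeonholes.
With 24 integers one could put 1 in each residue class and have no class reach 2.
The 25th integer pushes some class to 2, so 24·1 + 1 = 25.

25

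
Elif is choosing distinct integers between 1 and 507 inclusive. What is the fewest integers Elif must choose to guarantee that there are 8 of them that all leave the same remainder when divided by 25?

Pigeonhole: the 25 residue classes mod 25 are the pigeonholes.
With 175 integers one could put 7 in each residue class and have no class reach 8.
The 176th integer pushes some class to 8, so 25·7 + 1 = 176.

176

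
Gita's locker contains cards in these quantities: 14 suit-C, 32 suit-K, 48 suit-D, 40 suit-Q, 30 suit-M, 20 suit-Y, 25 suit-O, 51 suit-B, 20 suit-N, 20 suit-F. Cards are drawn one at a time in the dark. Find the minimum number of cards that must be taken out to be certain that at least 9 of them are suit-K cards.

277

In the worst case for collecting suit-K cards, every non-suit-K card comes out first.
There are 14 + 48 + 40 + 30 + 20 + 25 + 51 + 20 + 20 = 268 non-suit-K cards altogether.
After those, each further card must be suit-K, so 268 + 9 = 277 draws guarantee 9 suit-K cards.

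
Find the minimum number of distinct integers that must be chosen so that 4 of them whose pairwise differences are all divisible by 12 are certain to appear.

37

Integers whose pairwise differences are multiples of 12 are exactly those sharing a remainder mod 12. Pigeonhole: the 12 residue classes mod 12 are the pigeonholes.
With 36 integers one could put 3 in each residue class and have no class reach 4.
The 37th integer pushes some class to 4, so 12·3 + 1 = 37.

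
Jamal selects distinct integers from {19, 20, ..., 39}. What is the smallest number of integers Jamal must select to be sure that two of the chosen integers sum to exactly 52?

15

A set avoiding the sum 52 can contain at most one of each pair {x, 52−x}, plus the 7 elements whose complement lies outside the range or equal to its own complement.
The integers 26, …, 39 (14 of them) are such a set: any two sum to at least 26+27 = 53 > 52.
By pigeonhole, any 15th integer completes one of the 7 pairs, so 15 choices force a sum of 52.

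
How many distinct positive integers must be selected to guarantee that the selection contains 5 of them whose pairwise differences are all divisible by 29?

Integers whose pairwise differences are multiples of 29 are exactly those sharing a remainder mod 29. By pigeonhole, the 29 residue classes mod 29 are the pigeonholes.
With 116 integers one could put 4 in each residue class and have no class reach 5.
The 117th integer pushes some class to 5, so 29·4 + 1 = 117.

117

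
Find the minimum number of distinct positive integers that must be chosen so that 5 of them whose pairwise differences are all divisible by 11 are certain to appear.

Integers whose pairwise differences are multiples of 11 are exactly those sharing a remainder mod 11. The 11 residue classes mod 11 are the pigeonholes.
With 44 integers one could put 4 in each residue class and have no class reach 5.
The 45th integer pushes some class to 5, so 11·4 + 1 = 45.

45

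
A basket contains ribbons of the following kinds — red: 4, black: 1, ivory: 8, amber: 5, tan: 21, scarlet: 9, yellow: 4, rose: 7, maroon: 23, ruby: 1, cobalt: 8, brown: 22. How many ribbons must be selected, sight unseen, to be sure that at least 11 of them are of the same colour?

78

By pigeonhole, put each drawn ribbon into a box by colour. The largest draw with every box below 11 takes min(count, 10) from each colour; colours with fewer than 10 contribute all they have.
Σ min(cᵢ, 10) = 4 + 1 + 8 + 5 + 10 + 9 + 4 + 7 + 10 + 1 + 8 + 10 = 77.
Draw number 77 + 1 = 78 must push one box to 11.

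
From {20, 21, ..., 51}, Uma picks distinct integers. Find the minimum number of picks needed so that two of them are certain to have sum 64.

21

A set avoiding the sum 64 can contain at most one of each pair {x, 64−x}, plus the 8 elements whose complement lies outside the range or equal to its own complement.
The integers 32, …, 51 (20 of them) are such a set: any two sum to at least 32+33 = 65 > 64.
Any 21st integer completes one of the 12 pairs, so 21 choices force a sum of 64.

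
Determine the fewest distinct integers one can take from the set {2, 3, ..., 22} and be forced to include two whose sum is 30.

Group the elements by complementary pair {x, 30−x}: {8,22}, {9,21}, {10,20}, …, giving 7 two-element pairs, the single value 15 (it cannot pair with itself since the integers are distinct), and 6 integers whose partner 30−x falls outside [2,22].
Treating each of those 14 groups as a pigeonhole, one can pick one integer per group — 14 integers — with no two summing to 30.
The 15th integer lands in an occupied pair, forcing a sum of 30.

15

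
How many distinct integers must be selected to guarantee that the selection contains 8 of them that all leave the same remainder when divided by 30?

By the pigeonhole principle, the 30 residue classes mod 30 are the pigeonholes.
With 210 integers one could put 7 in each residue class and have no class reach 8.
The 211th integer pushes some class to 8, so 30·7 + 1 = 211.

211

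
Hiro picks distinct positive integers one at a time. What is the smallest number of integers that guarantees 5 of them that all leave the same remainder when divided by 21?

85

The 21 residue classes mod 21 are the pigeonholes.
With 84 integers one could put 4 in each residue class and have no class reach 5.
The 85th integer pushes some class to 5, so 21·4 + 1 = 85.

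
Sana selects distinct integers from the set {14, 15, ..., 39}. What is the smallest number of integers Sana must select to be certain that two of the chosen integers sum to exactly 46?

18

Group the elements by complementary pair {x, 46−x}: {14,32}, {15,31}, {16,30}, …, giving 9 two-element pairs, the single value 23 (it cannot pair with itself since the integers are distinct), and 7 integers whose partner 46−x falls outside [14,39].
Treating each of those 17 groups as a pigeonhole, one can pick one integer per group — 17 integers — with no two summing to 46.
The 18th integer lands in an occupied pair, forcing a sum of 46.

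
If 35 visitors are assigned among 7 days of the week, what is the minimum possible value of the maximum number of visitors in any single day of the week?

5

The 7 days of the week are the holes and the 35 visitors are the pigeons.
If every day of the week held at most 4 visitors, the total would be at most 7 × 4 = 28, which is less than 35.
So some day of the week holds at least ⌈35/7⌉ = 5 visitors.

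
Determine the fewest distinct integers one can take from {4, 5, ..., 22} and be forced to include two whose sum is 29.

Group the elements by complementary pair {x, 29−x}: {7,22}, {8,21}, {9,20}, …, giving 8 two-element pairs and 3 integers whose partner 29−x falls outside [4,22].
Pigeonhole: treating each of those 11 groups as a pigeonhole, one can pick one integer per group — 11 integers — with no two summing to 29.
The 12th integer lands in an occupied pair, forcing a sum of 29.

12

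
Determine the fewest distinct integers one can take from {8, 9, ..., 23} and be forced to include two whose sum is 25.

A set avoiding the sum 25 can contain at most one of each pair {x, 25−x}, plus the 6 elements whose complement lies outside the range.
The integers 13, …, 23 (11 of them) are such a set: any two sum to at least 13+14 = 27 > 25.
Any 12th integer completes one of the 5 pairs, so 12 choices force a sum of 25.

12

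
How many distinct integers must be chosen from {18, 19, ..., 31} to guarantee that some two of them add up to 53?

10

Group the elements by complementary pair {x, 53−x}: {22,31}, {23,30}, {24,29}, …, giving 5 two-element pairs and 4 integers whose partner 53−x falls outside [18,31].
By pigeonhole, treating each of those 9 groups as a pigeonhole, one can pick one integer per group — 9 integers — with no two summing to 53.
The 10th integer lands in an occupied pair, forcing a sum of 53.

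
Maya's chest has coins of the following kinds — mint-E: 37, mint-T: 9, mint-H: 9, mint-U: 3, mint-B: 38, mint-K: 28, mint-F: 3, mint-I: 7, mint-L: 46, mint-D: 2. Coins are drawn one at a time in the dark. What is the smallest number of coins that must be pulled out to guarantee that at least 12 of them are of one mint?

By the pigeonhole principle, put each drawn coin into a box by mint. The largest draw with every box below 12 takes min(count, 11) from each mint; mints with fewer than 11 contribute all they have.
Σ min(cᵢ, 11) = 11 + 9 + 9 + 3 + 11 + 11 + 3 + 7 + 11 + 2 = 77.
Draw number 77 + 1 = 78 must push one box to 12.

78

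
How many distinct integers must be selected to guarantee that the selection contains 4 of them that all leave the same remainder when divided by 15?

By pigeonhole, the 15 residue classes mod 15 are the pigeonholes.
With 45 integers one could put 3 in each residue class and have no class reach 4.
The 46th integer pushes some class to 4, so 15·3 + 1 = 46.

46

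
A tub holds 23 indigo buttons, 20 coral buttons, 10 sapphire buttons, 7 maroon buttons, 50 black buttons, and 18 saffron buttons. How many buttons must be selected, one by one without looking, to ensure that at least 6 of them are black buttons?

84

In the worst case for collecting black buttons, every non-black button comes out first.
There are 23 + 20 + 10 + 7 + 18 = 78 non-black buttons altogether.
After those, each further button must be black, so 78 + 6 = 84 draws guarantee 6 black buttons.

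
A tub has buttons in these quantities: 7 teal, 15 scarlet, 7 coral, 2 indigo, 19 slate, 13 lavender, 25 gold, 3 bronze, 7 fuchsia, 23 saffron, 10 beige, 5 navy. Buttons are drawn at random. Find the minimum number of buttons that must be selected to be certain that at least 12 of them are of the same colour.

An adversary could hand out at most 11 buttons per colour (7 colours run out sooner): 7 + 11 + 7 + 2 + 11 + 11 + 11 + 3 + 7 + 11 + 10 + 5 = 96 buttons and still no colour has 12.
One more button lands in a colour already at 11, so 97 draws are enough and 96 are not.

97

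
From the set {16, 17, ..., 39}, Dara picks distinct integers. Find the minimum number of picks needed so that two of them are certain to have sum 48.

17

Group the elements by complementary pair {x, 48−x}: {16,32}, {17,31}, {18,30}, …, giving 8 two-element pairs; the single value 24 (it cannot pair with itself since the integers are distinct); and 7 integers whose partner 48−x falls outside [16,39].
Treating each of those 16 groups as a pigeonhole, one can pick one integer per group — 16 integers — with no two summing to 48.
The 17th integer lands in an occupied pair, forcing a sum of 48.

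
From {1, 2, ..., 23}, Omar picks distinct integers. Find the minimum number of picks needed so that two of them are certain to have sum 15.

17

Group the elements by complementary pair {x, 15−x}: {1,14}, {2,13}, {3,12}, …, giving 7 two-element pairs and 9 integers whose partner 15−x falls outside [1,23].
Treating each of those 16 groups as a pigeonhole, one can pick one integer per group — 16 integers — with no two summing to 15.
The 17th integer lands in an occupied pair, forcing a sum of 15.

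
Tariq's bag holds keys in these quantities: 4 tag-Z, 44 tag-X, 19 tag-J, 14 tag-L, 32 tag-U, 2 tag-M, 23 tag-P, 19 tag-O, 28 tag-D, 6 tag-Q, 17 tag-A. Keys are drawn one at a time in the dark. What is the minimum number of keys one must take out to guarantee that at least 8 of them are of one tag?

69

By pigeonhole, the 11 tags are the holes; the keys drawn are the pigeons.
To avoid 8 of any one tag, the worst case takes at most 7 of each tag, or every key of a tag that has fewer than 7.
That gives 4 + 7 + 7 + 7 + 7 + 2 + 7 + 7 + 7 + 6 + 7 = 68 keys with no tag reaching 8.
The next key forces some tag to 8, so 68 + 1 = 69.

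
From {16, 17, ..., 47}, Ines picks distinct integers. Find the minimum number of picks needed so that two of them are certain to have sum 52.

Two chosen integers sum to 52 exactly when both halves of some pair {x, 52−x} with 16 ≤ x ≤ 52−x ≤ 36 are chosen — 10 such pairs.
The remaining 12 elements (those with no distinct partner in range) can never complete a 52-sum, so the worst case takes all of them and one from each pair: 12 + 10 = 22.
Pigeonhole: the 23rd integer has to be the second member of some pair, so 22 + 1 = 23.

23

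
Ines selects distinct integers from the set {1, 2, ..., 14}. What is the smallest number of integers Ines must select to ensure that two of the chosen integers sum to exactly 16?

A set avoiding the sum 16 can contain at most one of each pair {x, 16−x}, plus the 2 elements whose complement lies outside the range or equal to its own complement.
The integers 1, …, 8 (8 of them) are such a set: any two sum to at least 1+2 = 3 and at most 7+8 = 15 < 16.
Any 9th integer completes one of the 6 pairs, so 9 choices force a sum of 16.

9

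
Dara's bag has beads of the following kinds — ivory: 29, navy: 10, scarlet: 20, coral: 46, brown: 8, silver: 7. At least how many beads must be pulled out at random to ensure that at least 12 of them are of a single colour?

By the pigeonhole principle, put each drawn bead into a box by colour. The largest draw with every box below 12 takes min(count, 11) from each colour; colours with fewer than 11 contribute all they have.
Σ min(cᵢ, 11) = 11 + 10 + 11 + 11 + 8 + 7 = 58.
Draw number 58 + 1 = 59 must push one box to 12.

59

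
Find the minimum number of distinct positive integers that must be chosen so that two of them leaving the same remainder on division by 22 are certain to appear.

23

By pigeonhole, the 22 residue classes mod 22 are the pigeonholes.
With 22 integers one could put 1 in each residue class and have no class reach 2.
The 23rd integer pushes some class to 2, so 22·1 + 1 = 23.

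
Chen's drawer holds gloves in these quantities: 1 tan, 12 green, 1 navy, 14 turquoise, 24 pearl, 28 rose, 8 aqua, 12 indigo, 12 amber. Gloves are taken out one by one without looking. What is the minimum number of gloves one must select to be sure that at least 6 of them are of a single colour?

By the pigeonhole principle, the 9 colours are the holes; the gloves drawn are the pigeons.
To avoid 6 of any one colour, the worst case takes at most 5 of each colour, or every glove of a colour that has fewer than 5.
That gives 1 + 5 + 1 + 5 + 5 + 5 + 5 + 5 + 5 = 37 gloves with no colour reaching 6.
The next glove forces some colour to 6, so 37 + 1 = 38.

38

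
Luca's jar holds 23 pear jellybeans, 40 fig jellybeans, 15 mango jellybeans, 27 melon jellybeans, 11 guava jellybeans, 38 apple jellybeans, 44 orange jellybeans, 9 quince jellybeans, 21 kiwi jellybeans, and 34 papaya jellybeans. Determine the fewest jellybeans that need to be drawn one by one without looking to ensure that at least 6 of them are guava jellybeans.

In the worst case for collecting guava jellybeans, every non-guava jellybean comes out first.
There are 23 + 40 + 15 + 27 + 38 + 44 + 9 + 21 + 34 = 251 non-guava jellybeans altogether.
After those, each further jellybean must be guava, so 251 + 6 = 257 draws guarantee 6 guava jellybeans.

257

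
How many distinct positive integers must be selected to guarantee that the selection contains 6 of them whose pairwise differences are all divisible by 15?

Integers whose pairwise differences are multiples of 15 are exactly those sharing a remainder mod 15. By the pigeonhole principle, the 15 residue classes mod 15 are the pigeonholes.
With 75 integers one could put 5 in each residue class and have no class reach 6.
The 76th integer pushes some class to 6, so 15·5 + 1 = 76.

76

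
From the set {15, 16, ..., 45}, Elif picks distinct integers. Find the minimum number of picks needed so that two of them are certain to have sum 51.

21

Two chosen integers sum to 51 exactly when both halves of some pair {x, 51−x} with 15 ≤ x ≤ 51−x ≤ 36 are chosen — 11 such pairs.
The remaining 9 elements (those with no distinct partner in range) can never complete a 51-sum, so the worst case takes all of them and one from each pair: 9 + 11 = 20.
The 21st integer has to be the second member of some pair, so 20 + 1 = 21.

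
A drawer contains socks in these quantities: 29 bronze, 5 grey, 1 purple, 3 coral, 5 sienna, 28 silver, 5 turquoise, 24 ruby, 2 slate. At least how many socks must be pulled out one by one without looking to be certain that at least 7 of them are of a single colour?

An adversary could hand out at most 6 socks per colour (6 colours run out sooner): 6 + 5 + 1 + 3 + 5 + 6 + 5 + 6 + 2 = 39 socks and still no colour has 7.
One more sock lands in a colour already at 6, so 40 draws are enough and 39 are not.

40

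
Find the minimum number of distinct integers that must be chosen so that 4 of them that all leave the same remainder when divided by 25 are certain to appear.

Pigeonhole: the 25 residue classes mod 25 are the pigeonholes.
With 75 integers one could put 3 in each residue class and have no class reach 4.
The 76th integer pushes some class to 4, so 25·3 + 1 = 76.

76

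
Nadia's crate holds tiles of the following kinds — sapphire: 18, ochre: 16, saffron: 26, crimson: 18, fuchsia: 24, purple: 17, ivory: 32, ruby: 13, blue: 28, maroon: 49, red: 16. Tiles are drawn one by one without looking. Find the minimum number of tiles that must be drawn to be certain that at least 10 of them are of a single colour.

The 11 colours are the holes; the tiles drawn are the pigeons.
To avoid 10 of any one colour, the worst case takes at most 9 of each colour.
That gives 9 + 9 + 9 + 9 + 9 + 9 + 9 + 9 + 9 + 9 + 9 = 99 tiles with no colour reaching 10.
The next tile forces some colour to 10, so 99 + 1 = 100.

100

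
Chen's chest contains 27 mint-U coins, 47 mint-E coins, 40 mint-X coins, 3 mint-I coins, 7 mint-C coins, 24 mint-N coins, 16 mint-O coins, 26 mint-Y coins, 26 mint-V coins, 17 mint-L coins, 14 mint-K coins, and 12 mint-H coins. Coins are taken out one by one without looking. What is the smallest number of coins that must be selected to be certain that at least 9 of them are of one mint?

An adversary could hand out at most 8 coins per mint (mint-I, mint-C run out sooner): 8 + 8 + 8 + 3 + 7 + 8 + 8 + 8 + 8 + 8 + 8 + 8 = 90 coins and still no mint has 9.
One more coin lands in a mint already at 8, so 91 draws are enough and 90 are not.

91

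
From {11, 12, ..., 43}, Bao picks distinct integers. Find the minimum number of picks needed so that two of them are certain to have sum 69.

Group the elements by complementary pair {x, 69−x}: {26,43}, {27,42}, {28,41}, …, giving 9 two-element pairs and 15 integers whose partner 69−x falls outside [11,43].
By the pigeonhole principle, treating each of those 24 groups as a pigeonhole, one can pick one integer per group — 24 integers — with no two summing to 69.
The 25th integer lands in an occupied pair, forcing a sum of 69.

25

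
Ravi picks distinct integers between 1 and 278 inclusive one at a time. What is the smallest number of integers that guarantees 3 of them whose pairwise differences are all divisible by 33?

67

Integers whose pairwise differences are multiples of 33 are exactly those sharing a remainder mod 33. By pigeonhole, the 33 residue classes mod 33 are the pigeonholes.
With 66 integers one could put 2 in each residue class and have no class reach 3.
The 67th integer pushes some class to 3, so 33·2 + 1 = 67.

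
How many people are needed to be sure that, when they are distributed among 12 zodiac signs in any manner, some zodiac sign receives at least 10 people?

With 108 people one could put exactly 9 in each of the 12 zodiac signs, and no zodiac sign would reach 10.
Pigeonhole: one more person must land in a zodiac sign that already has 9, giving it 10.
So 12 × 9 + 1 = 109 people are required.

109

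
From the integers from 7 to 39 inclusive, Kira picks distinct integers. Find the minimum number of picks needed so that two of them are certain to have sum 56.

23

Two chosen integers sum to 56 exactly when both halves of some pair {x, 56−x} with 17 ≤ x ≤ 56−x ≤ 39 are chosen — 11 such pairs.
The remaining 11 elements (those with no distinct partner in range) can never complete a 56-sum, so the worst case takes all of them and one from each pair: 11 + 11 = 22.
The 23rd integer has to be the second member of some pair, so 22 + 1 = 23.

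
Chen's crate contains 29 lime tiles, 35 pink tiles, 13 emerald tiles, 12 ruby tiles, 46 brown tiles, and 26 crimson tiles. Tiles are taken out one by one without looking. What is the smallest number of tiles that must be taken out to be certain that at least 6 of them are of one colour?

31

Put each drawn tile into a box by colour. The largest draw with every box below 6 takes min(count, 5) from each colour.
Σ min(cᵢ, 5) = 5 + 5 + 5 + 5 + 5 + 5 = 30.
Draw number 30 + 1 = 31 must push one box to 6.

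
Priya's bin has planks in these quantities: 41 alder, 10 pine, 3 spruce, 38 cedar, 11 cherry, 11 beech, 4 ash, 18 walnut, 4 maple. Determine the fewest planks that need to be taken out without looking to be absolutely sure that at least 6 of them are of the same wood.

Pigeonhole: put each drawn plank into a box by wood. The largest draw with every box below 6 takes min(count, 5) from each wood; woods with fewer than 5 contribute all they have.
Σ min(cᵢ, 5) = 5 + 5 + 3 + 5 + 5 + 5 + 4 + 5 + 4 = 41.
Draw number 41 + 1 = 42 must push one box to 6.

42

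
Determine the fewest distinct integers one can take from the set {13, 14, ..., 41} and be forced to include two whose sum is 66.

Two chosen integers sum to 66 exactly when both halves of some pair {x, 66−x} with 25 ≤ x ≤ 66−x ≤ 41 are chosen — 8 such pairs.
The remaining 13 elements (those with no distinct partner in range) can never complete a 66-sum, so the worst case takes all of them and one from each pair: 13 + 8 = 21.
Pigeonhole: the 22nd integer has to be the second member of some pair, so 21 + 1 = 22.

22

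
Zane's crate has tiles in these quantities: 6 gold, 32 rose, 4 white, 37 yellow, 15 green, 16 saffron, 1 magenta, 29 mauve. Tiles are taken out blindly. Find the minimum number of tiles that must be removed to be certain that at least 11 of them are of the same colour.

The 8 colours are the holes; the tiles drawn are the pigeons.
To avoid 11 of any one colour, the worst case takes at most 10 of each colour, or every tile of a colour that has fewer than 10.
That gives 6 + 10 + 4 + 10 + 10 + 10 + 1 + 10 = 61 tiles with no colour reaching 11.
The next tile forces some colour to 11, so 61 + 1 = 62.

62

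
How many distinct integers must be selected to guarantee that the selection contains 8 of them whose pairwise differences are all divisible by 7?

50

Integers whose pairwise differences are multiples of 7 are exactly those sharing a remainder mod 7. The 7 residue classes mod 7 are the pigeonholes.
With 49 integers one could put 7 in each residue class and have no class reach 8.
The 50th integer pushes some class to 8, so 7·7 + 1 = 50.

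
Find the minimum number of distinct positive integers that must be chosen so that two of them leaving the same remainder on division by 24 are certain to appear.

25

Pigeonhole: the 24 residue classes mod 24 are the pigeonholes.
With 24 integers one could put 1 in each residue class and have no class reach 2.
The 25th integer pushes some class to 2, so 24·1 + 1 = 25.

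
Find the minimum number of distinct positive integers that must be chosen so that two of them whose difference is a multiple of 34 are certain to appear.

Integers whose pairwise differences are multiples of 34 are exactly those sharing a remainder mod 34. By pigeonhole, the 34 residue classes mod 34 are the pigeonholes.
With 34 integers one could put 1 in each residue class and have no class reach 2.
The 35th integer pushes some class to 2, so 34·1 + 1 = 35.

35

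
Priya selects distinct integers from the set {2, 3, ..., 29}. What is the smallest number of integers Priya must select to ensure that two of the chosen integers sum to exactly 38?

Two chosen integers sum to 38 exactly when both halves of some pair {x, 38−x} with 9 ≤ x ≤ 38−x ≤ 29 are chosen — 10 such pairs.
The remaining 8 elements (those with no distinct partner in range) can never complete a 38-sum, so the worst case takes all of them and one from each pair: 8 + 10 = 18.
The 19th integer has to be the second member of some pair, so 18 + 1 = 19.

19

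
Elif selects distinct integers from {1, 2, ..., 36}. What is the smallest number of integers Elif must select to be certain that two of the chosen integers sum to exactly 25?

Two chosen integers sum to 25 exactly when both halves of some pair {x, 25−x} with 1 ≤ x ≤ 25−x ≤ 24 are chosen — 12 such pairs.
The remaining 12 elements (those with no distinct partner in range) can never complete a 25-sum, so the worst case takes all of them and one from each pair: 12 + 12 = 24.
By the pigeonhole principle, the 25th integer has to be the second member of some pair, so 24 + 1 = 25.

25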